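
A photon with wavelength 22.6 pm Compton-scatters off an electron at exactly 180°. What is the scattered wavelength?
27.4526 pm

Using the Compton formula: λ' = λ + λ_C(1 − cos θ)

For θ = 180°, cos θ = -1 (exact) = -1.0000, so:
1 − cos 180° = 1 − (-1) = 2.0000

Δλ = λ_C × 2.0000 = 2.4263 × 2.0000 = 4.8526 pm

λ' = 22.6 + 4.8526 = 27.4526 pm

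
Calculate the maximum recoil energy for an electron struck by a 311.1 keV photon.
170.8142 keV

Maximum energy transfer occurs at θ = 180° (backscattering).

Initial photon: E₀ = 311.1 keV → λ₀ = 3.9853 pm

Maximum Compton shift (at 180°):
Δλ_max = 2λ_C = 2 × 2.4263 = 4.8526 pm

Final wavelength:
λ' = 3.9853 + 4.8526 = 8.8380 pm

Minimum photon energy (maximum energy to electron):
E'_min = hc/λ' = 140.2858 keV

Maximum electron kinetic energy:
K_max = E₀ - E'_min = 311.1000 - 140.2858 = 170.8142 keV

(Intermediate values are shown rounded; full precision is carried through to the final answer.)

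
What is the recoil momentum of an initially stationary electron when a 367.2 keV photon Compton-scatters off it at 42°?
1.3280e-22 kg·m/s

The electron is initially at rest, so by conservation of momentum:
p⃗_e = p⃗₀ − p⃗'  (incident photon momentum minus scattered photon momentum)

Photon momentum magnitudes (p = h/λ = E/c):
λ₀ = hc/E₀ = 3.3765 pm → p₀ = h/λ₀ = 1.9624e-22 kg·m/s
Δλ = λ_C(1 − cos 42°) = 0.6232 pm
λ' = 3.9997 pm → p' = h/λ' = 1.6566e-22 kg·m/s

The scattered photon makes angle θ = 42° with the incident direction, so by the law of cosines:
|p⃗_e|² = p₀² + p'² − 2p₀p'cos θ
|p⃗_e|² = (1.9624e-22)² + (1.6566e-22)² − 2·1.9624e-22·1.6566e-22·cos(42°)
|p⃗_e| = 1.3280e-22 kg·m/s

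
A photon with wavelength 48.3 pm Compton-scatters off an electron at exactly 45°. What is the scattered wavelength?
49.0106 pm

Using the Compton formula: λ' = λ + λ_C(1 − cos θ)

For θ = 45°, cos θ = √2/2 (exact) ≈ 0.7071, so:
1 − cos 45° = 1 − (√2/2) ≈ 0.2929

Δλ = λ_C × 0.2929 = 2.4263 × 0.2929 = 0.7106 pm

λ' = 48.3 + 0.7106 = 49.0106 pm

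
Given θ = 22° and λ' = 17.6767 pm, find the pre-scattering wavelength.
17.5000 pm

From λ' = λ + Δλ, we have λ = λ' - Δλ

First calculate the Compton shift:
Δλ = λ_C(1 - cos θ)
Δλ = 2.4263 × (1 - cos(22°))
Δλ = 2.4263 × 0.0728
Δλ = 0.1767 pm

Initial wavelength:
λ = λ' - Δλ
λ = 17.6767 - 0.1767
λ = 17.5000 pm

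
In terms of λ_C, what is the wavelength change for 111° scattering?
1.3584 λ_C

The Compton shift formula is:
Δλ = λ_C(1 - cos θ)

Dividing both sides by λ_C:
Δλ/λ_C = 1 - cos θ

For θ = 111°:
Δλ/λ_C = 1 - cos(111°)
Δλ/λ_C = 1 - -0.3584
Δλ/λ_C = 1.3584

This means the shift is 1.3584 × λ_C = 3.2958 pm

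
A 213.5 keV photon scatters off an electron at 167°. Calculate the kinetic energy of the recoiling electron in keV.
96.5079 keV

By energy conservation: K_e = E_initial - E_final

First find the scattered photon energy:
Initial wavelength: λ = hc/E = 5.8072 pm
Compton shift: Δλ = λ_C(1 - cos(167°)) = 4.7904 pm
Final wavelength: λ' = 5.8072 + 4.7904 = 10.5977 pm
Final photon energy: E' = hc/λ' = 116.9921 keV

Electron kinetic energy:
K_e = E - E' = 213.5000 - 116.9921 = 96.5079 keV

(Intermediate values are shown rounded; full precision is carried through to the final answer.)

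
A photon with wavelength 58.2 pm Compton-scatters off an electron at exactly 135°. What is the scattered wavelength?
62.3420 pm

Using the Compton formula: λ' = λ + λ_C(1 − cos θ)

For θ = 135°, cos θ = -√2/2 (exact) ≈ -0.7071, so:
1 − cos 135° = 1 − (-√2/2) ≈ 1.7071

Δλ = λ_C × 1.7071 = 2.4263 × 1.7071 = 4.1420 pm

λ' = 58.2 + 4.1420 = 62.3420 pm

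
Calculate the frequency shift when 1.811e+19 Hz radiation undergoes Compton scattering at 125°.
3.394e+18 Hz (decrease)

Convert frequency to wavelength (c = 299792458 m/s):
λ₀ = c/f₀ = 299792458/1.811e+19 = 1.6553973e-11 m = 16.5540 pm

Calculate Compton shift:
Δλ = λ_C(1 - cos(125°)) = 3.8180 pm

Final wavelength:
λ' = λ₀ + Δλ = 16.5540 + 3.8180 = 20.3720 pm

Final frequency:
f' = c/λ' = 299792458/2.0371958e-11 = 1.4715937e+19 Hz

Frequency shift (decrease):
Δf = f₀ - f' = 1.811e+19 - 1.4715937e+19 = 3.394e+18 Hz

(Intermediate values are shown rounded; full precision is carried through to the final answer.)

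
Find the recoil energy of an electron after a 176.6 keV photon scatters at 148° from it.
68.8304 keV

By energy conservation: K_e = E_initial - E_final

First find the scattered photon energy:
Initial wavelength: λ = hc/E = 7.0206 pm
Compton shift: Δλ = λ_C(1 - cos(148°)) = 4.4839 pm
Final wavelength: λ' = 7.0206 + 4.4839 = 11.5046 pm
Final photon energy: E' = hc/λ' = 107.7696 keV

Electron kinetic energy:
K_e = E - E' = 176.6000 - 107.7696 = 68.8304 keV

(Intermediate values are shown rounded; full precision is carried through to the final answer.)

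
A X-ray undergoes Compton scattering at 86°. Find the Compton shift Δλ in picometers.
2.2571 pm

Using the Compton scattering formula:
Δλ = λ_C(1 - cos θ)

where λ_C = h/(m_e·c) ≈ 2.4263 pm is the Compton wavelength of an electron.

For θ = 86°:
cos(86°) = 0.0698
1 - cos(86°) = 0.9302

Δλ = 2.4263 × 0.9302
Δλ = 2.2571 pm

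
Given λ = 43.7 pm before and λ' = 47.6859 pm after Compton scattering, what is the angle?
130.00°

First find the wavelength shift:
Δλ = λ' - λ = 47.6859 - 43.7 = 3.9859 pm

Using Δλ = λ_C(1 - cos θ), with λ_C = h/(m_e·c) ≈ 2.42631024 pm:
cos θ = 1 - Δλ/λ_C
cos θ = 1 - 3.9859/2.42631024
cos θ = -0.642783

θ = arccos(-0.642783)
θ = 130.00°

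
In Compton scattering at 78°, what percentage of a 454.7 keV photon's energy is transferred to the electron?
0.4134 (or 41.34%)

Calculate initial and final photon energies:

Initial: E₀ = 454.7 keV → λ₀ = 2.7267 pm
Compton shift: Δλ = 1.9219 pm
Final wavelength: λ' = 4.6486 pm
Final energy: E' = 266.7143 keV

Fractional energy loss:
(E₀ - E')/E₀ = (454.7000 - 266.7143)/454.7000
= 187.9857/454.7000
= 0.4134
= 41.34%

(Intermediate values are shown rounded; full precision is carried through to the final answer.)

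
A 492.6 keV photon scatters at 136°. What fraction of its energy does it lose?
0.6237 (or 62.37%)

Calculate initial and final photon energies:

Initial: E₀ = 492.6 keV → λ₀ = 2.5169 pm
Compton shift: Δλ = 4.1717 pm
Final wavelength: λ' = 6.6886 pm
Final energy: E' = 185.3668 keV

Fractional energy loss:
(E₀ - E')/E₀ = (492.6000 - 185.3668)/492.6000
= 307.2332/492.6000
= 0.6237
= 62.37%

(Intermediate values are shown rounded; full precision is carried through to the final answer.)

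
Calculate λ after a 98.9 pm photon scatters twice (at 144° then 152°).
107.8579 pm

Apply Compton shift twice:

First scattering at θ₁ = 144°:
Δλ₁ = λ_C(1 - cos(144°))
Δλ₁ = 2.4263 × 1.8090
Δλ₁ = 4.3892 pm

After first scattering:
λ₁ = 98.9 + 4.3892 = 103.2892 pm

Second scattering at θ₂ = 152°:
Δλ₂ = λ_C(1 - cos(152°))
Δλ₂ = 2.4263 × 1.8829
Δλ₂ = 4.5686 pm

Final wavelength:
λ₂ = 103.2892 + 4.5686 = 107.8579 pm

Total shift: Δλ_total = 4.3892 + 4.5686 = 8.9579 pm

(Intermediate values are shown rounded; full precision is carried through to the final answer.)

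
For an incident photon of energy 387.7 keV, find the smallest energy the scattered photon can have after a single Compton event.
154.0069 keV (at θ = 180°)

The scattered photon has minimum energy when its wavelength is maximum, i.e., when the Compton shift Δλ = λ_C(1 − cos θ) is maximum. This occurs at θ = 180° (backscattering), giving Δλ_max = 2λ_C = 4.8526 pm.

Initial wavelength: λ₀ = hc/E₀ = 3.1979 pm
Maximum final wavelength: λ'_max = λ₀ + 2λ_C = 3.1979 + 4.8526 = 8.0506 pm
Minimum final energy: E'_min = hc/λ'_max = 154.0069 keV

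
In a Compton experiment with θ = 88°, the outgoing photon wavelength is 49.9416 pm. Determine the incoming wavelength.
47.6000 pm

From λ' = λ + Δλ, we have λ = λ' - Δλ

First calculate the Compton shift:
Δλ = λ_C(1 - cos θ)
Δλ = 2.4263 × (1 - cos(88°))
Δλ = 2.4263 × 0.9651
Δλ = 2.3416 pm

Initial wavelength:
λ = λ' - Δλ
λ = 49.9416 - 2.3416
λ = 47.6000 pm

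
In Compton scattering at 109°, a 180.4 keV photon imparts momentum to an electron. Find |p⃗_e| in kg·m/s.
1.3316e-22 kg·m/s

The electron is initially at rest, so by conservation of momentum:
p⃗_e = p⃗₀ − p⃗'  (incident photon momentum minus scattered photon momentum)

Photon momentum magnitudes (p = h/λ = E/c):
λ₀ = hc/E₀ = 6.8727 pm → p₀ = h/λ₀ = 9.6411e-23 kg·m/s
Δλ = λ_C(1 − cos 109°) = 3.2162 pm
λ' = 10.0890 pm → p' = h/λ' = 6.5676e-23 kg·m/s

The scattered photon makes angle θ = 109° with the incident direction, so by the law of cosines:
|p⃗_e|² = p₀² + p'² − 2p₀p'cos θ
|p⃗_e|² = (9.6411e-23)² + (6.5676e-23)² − 2·9.6411e-23·6.5676e-23·cos(109°)
|p⃗_e| = 1.3316e-22 kg·m/s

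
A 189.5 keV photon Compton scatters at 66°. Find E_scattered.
155.3270 keV

First convert energy to wavelength:
λ = hc/E, with hc ≈ 1239.842 keV·pm (i.e. 1239.842 eV·nm)

For E = 189.5 keV = 189500 eV:
λ = 1239.842 keV·pm / 189.5 keV
λ = 6.5427 pm

Calculate the Compton shift:
Δλ = λ_C(1 - cos(66°)) = 2.4263 × 0.5933
Δλ = 1.4394 pm

Final wavelength:
λ' = 6.5427 + 1.4394 = 7.9821 pm

Final energy:
E' = hc/λ' = 1239.842 / 7.9821 = 155.3270 keV

(Intermediate values are shown rounded; full precision is carried through to the final answer.)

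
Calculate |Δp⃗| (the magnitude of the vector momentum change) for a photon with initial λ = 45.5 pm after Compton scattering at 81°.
1.8515e-23 kg·m/s

Photon momentum magnitude is p = h/λ.

Initial momentum:
p₀ = h/λ = 6.6261e-34/4.5500e-11 = 1.4563e-23 kg·m/s

After scattering:
λ' = λ + Δλ = 45.5 + 2.0468 = 47.5468 pm
p' = h/λ' = 6.6261e-34/4.7547e-11 = 1.3936e-23 kg·m/s

Momentum is a vector; the scattered photon's direction makes angle θ = 81° with the incident direction. The magnitude of the vector change Δp⃗ = p⃗₀ − p⃗' is found from the law of cosines:
|Δp⃗|² = p₀² + p'² − 2p₀p'cos θ
|Δp⃗|² = (1.4563e-23)² + (1.3936e-23)² − 2·1.4563e-23·1.3936e-23·cos(81°)
|Δp⃗| = 1.8515e-23 kg·m/s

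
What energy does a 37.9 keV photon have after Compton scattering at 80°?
35.7113 keV

First convert energy to wavelength:
λ = hc/E, with hc ≈ 1239.842 keV·pm (i.e. 1239.842 eV·nm)

For E = 37.9 keV = 37900 eV:
λ = 1239.842 keV·pm / 37.9 keV
λ = 32.7135 pm

Calculate the Compton shift:
Δλ = λ_C(1 - cos(80°)) = 2.4263 × 0.8264
Δλ = 2.0050 pm

Final wavelength:
λ' = 32.7135 + 2.0050 = 34.7185 pm

Final energy:
E' = hc/λ' = 1239.842 / 34.7185 = 35.7113 keV

(Intermediate values are shown rounded; full precision is carried through to the final answer.)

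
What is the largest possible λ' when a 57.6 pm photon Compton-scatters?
62.4526 pm (at θ = 180°)

The Compton shift is Δλ = λ_C(1 − cos θ).

Since cos θ ranges from −1 to 1, the factor (1 − cos θ) ranges from 0 to 2; the maximum shift occurs at θ = 180° (backscattering):
Δλ_max = 2λ_C = 2 × 2.4263 pm = 4.8526 pm

Maximum scattered wavelength:
λ'_max = λ₀ + Δλ_max = 57.6 + 4.8526 = 62.4526 pm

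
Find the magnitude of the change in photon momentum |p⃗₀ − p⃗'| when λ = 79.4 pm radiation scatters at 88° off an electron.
1.1429e-23 kg·m/s

Photon momentum magnitude is p = h/λ.

Initial momentum:
p₀ = h/λ = 6.6261e-34/7.9400e-11 = 8.3452e-24 kg·m/s

After scattering:
λ' = λ + Δλ = 79.4 + 2.3416 = 81.7416 pm
p' = h/λ' = 6.6261e-34/8.1742e-11 = 8.1061e-24 kg·m/s

Momentum is a vector; the scattered photon's direction makes angle θ = 88° with the incident direction. The magnitude of the vector change Δp⃗ = p⃗₀ − p⃗' is found from the law of cosines:
|Δp⃗|² = p₀² + p'² − 2p₀p'cos θ
|Δp⃗|² = (8.3452e-24)² + (8.1061e-24)² − 2·8.3452e-24·8.1061e-24·cos(88°)
|Δp⃗| = 1.1429e-23 kg·m/s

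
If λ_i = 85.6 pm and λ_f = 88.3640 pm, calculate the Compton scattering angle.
98.00°

First find the wavelength shift:
Δλ = λ' - λ = 88.3640 - 85.6 = 2.7640 pm

Using Δλ = λ_C(1 - cos θ), with λ_C = h/(m_e·c) ≈ 2.42631024 pm:
cos θ = 1 - Δλ/λ_C
cos θ = 1 - 2.7640/2.42631024
cos θ = -0.139178

θ = arccos(-0.139178)
θ = 98.00°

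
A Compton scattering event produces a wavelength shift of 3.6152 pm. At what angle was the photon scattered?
119.34°

From the Compton formula Δλ = λ_C(1 - cos θ), we can solve for θ:

cos θ = 1 - Δλ/λ_C

Given:
- Δλ = 3.6152 pm
- λ_C = h/(m_e·c) ≈ 2.42631024 pm

cos θ = 1 - 3.6152/2.42631024
cos θ = 1 - 1.489999
cos θ = -0.489999

θ = arccos(-0.489999)
θ = 119.34°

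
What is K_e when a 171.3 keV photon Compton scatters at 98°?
47.3385 keV

By energy conservation: K_e = E_initial - E_final

First find the scattered photon energy:
Initial wavelength: λ = hc/E = 7.2378 pm
Compton shift: Δλ = λ_C(1 - cos(98°)) = 2.7640 pm
Final wavelength: λ' = 7.2378 + 2.7640 = 10.0018 pm
Final photon energy: E' = hc/λ' = 123.9615 keV

Electron kinetic energy:
K_e = E - E' = 171.3000 - 123.9615 = 47.3385 keV

(Intermediate values are shown rounded; full precision is carried through to the final answer.)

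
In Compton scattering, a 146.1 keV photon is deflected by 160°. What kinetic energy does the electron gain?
52.1195 keV

By energy conservation: K_e = E_initial - E_final

First find the scattered photon energy:
Initial wavelength: λ = hc/E = 8.4863 pm
Compton shift: Δλ = λ_C(1 - cos(160°)) = 4.7063 pm
Final wavelength: λ' = 8.4863 + 4.7063 = 13.1926 pm
Final photon energy: E' = hc/λ' = 93.9805 keV

Electron kinetic energy:
K_e = E - E' = 146.1000 - 93.9805 = 52.1195 keV

(Intermediate values are shown rounded; full precision is carried through to the final answer.)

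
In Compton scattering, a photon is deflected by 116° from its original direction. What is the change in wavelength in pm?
3.4899 pm

Using the Compton scattering formula:
Δλ = λ_C(1 - cos θ)

where λ_C = h/(m_e·c) ≈ 2.4263 pm is the Compton wavelength of an electron.

For θ = 116°:
cos(116°) = -0.4384
1 - cos(116°) = 1.4384

Δλ = 2.4263 × 1.4384
Δλ = 3.4899 pm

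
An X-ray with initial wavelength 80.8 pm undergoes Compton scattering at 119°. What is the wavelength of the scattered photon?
84.4026 pm

Using the Compton scattering formula:
λ' = λ + Δλ = λ + λ_C(1 - cos θ)

Given:
- Initial wavelength λ = 80.8 pm
- Scattering angle θ = 119°
- Compton wavelength λ_C ≈ 2.4263 pm

Calculate the shift:
Δλ = 2.4263 × (1 - cos(119°))
Δλ = 2.4263 × 1.4848
Δλ = 3.6026 pm

Final wavelength:
λ' = 80.8 + 3.6026 = 84.4026 pm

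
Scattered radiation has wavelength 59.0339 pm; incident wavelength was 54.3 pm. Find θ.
162.00°

First find the wavelength shift:
Δλ = λ' - λ = 59.0339 - 54.3 = 4.7339 pm

Using Δλ = λ_C(1 - cos θ), with λ_C = h/(m_e·c) ≈ 2.42631024 pm:
cos θ = 1 - Δλ/λ_C
cos θ = 1 - 4.7339/2.42631024
cos θ = -0.951070

θ = arccos(-0.951070)
θ = 162.00°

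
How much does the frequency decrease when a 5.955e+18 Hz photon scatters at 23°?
2.273e+16 Hz (decrease)

Convert frequency to wavelength (c = 299792458 m/s):
λ₀ = c/f₀ = 299792458/5.955e+18 = 5.0342982e-11 m = 50.3430 pm

Calculate Compton shift:
Δλ = λ_C(1 - cos(23°)) = 0.1929 pm

Final wavelength:
λ' = λ₀ + Δλ = 50.3430 + 0.1929 = 50.5359 pm

Final frequency:
f' = c/λ' = 299792458/5.0535862e-11 = 5.9322716e+18 Hz

Frequency shift (decrease):
Δf = f₀ - f' = 5.955e+18 - 5.9322716e+18 = 2.273e+16 Hz

(Intermediate values are shown rounded; full precision is carried through to the final answer.)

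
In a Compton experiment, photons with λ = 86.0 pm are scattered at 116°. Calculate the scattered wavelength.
89.4899 pm

Using the Compton scattering formula:
λ' = λ + Δλ = λ + λ_C(1 - cos θ)

Given:
- Initial wavelength λ = 86.0 pm
- Scattering angle θ = 116°
- Compton wavelength λ_C ≈ 2.4263 pm

Calculate the shift:
Δλ = 2.4263 × (1 - cos(116°))
Δλ = 2.4263 × 1.4384
Δλ = 3.4899 pm

Final wavelength:
λ' = 86.0 + 3.4899 = 89.4899 pm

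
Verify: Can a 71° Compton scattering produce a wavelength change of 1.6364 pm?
Yes, consistent

Calculate the expected shift for θ = 71°:

Δλ_expected = λ_C(1 - cos(71°))
Δλ_expected = 2.4263 × (1 - cos(71°))
Δλ_expected = 2.4263 × 0.6744
Δλ_expected = 1.6364 pm

Given shift: 1.6364 pm
Expected shift: 1.6364 pm
Difference: 0.0000 pm

The values match. This is consistent with Compton scattering at the stated angle.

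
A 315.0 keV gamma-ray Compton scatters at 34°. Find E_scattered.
284.9678 keV

First convert energy to wavelength:
λ = hc/E, with hc ≈ 1239.842 keV·pm (i.e. 1239.842 eV·nm)

For E = 315.0 keV = 315000 eV:
λ = 1239.842 keV·pm / 315.0 keV
λ = 3.9360 pm

Calculate the Compton shift:
Δλ = λ_C(1 - cos(34°)) = 2.4263 × 0.1710
Δλ = 0.4148 pm

Final wavelength:
λ' = 3.9360 + 0.4148 = 4.3508 pm

Final energy:
E' = hc/λ' = 1239.842 / 4.3508 = 284.9678 keV

(Intermediate values are shown rounded; full precision is carried through to the final answer.)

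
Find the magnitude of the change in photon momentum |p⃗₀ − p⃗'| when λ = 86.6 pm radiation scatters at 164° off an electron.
1.4759e-23 kg·m/s

Photon momentum magnitude is p = h/λ.

Initial momentum:
p₀ = h/λ = 6.6261e-34/8.6600e-11 = 7.6514e-24 kg·m/s

After scattering:
λ' = λ + Δλ = 86.6 + 4.7586 = 91.3586 pm
p' = h/λ' = 6.6261e-34/9.1359e-11 = 7.2528e-24 kg·m/s

Momentum is a vector; the scattered photon's direction makes angle θ = 164° with the incident direction. The magnitude of the vector change Δp⃗ = p⃗₀ − p⃗' is found from the law of cosines:
|Δp⃗|² = p₀² + p'² − 2p₀p'cos θ
|Δp⃗|² = (7.6514e-24)² + (7.2528e-24)² − 2·7.6514e-24·7.2528e-24·cos(164°)
|Δp⃗| = 1.4759e-23 kg·m/s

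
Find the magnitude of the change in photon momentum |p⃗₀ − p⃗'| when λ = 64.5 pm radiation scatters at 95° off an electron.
1.4853e-23 kg·m/s

Photon momentum magnitude is p = h/λ.

Initial momentum:
p₀ = h/λ = 6.6261e-34/6.4500e-11 = 1.0273e-23 kg·m/s

After scattering:
λ' = λ + Δλ = 64.5 + 2.6378 = 67.1378 pm
p' = h/λ' = 6.6261e-34/6.7138e-11 = 9.8694e-24 kg·m/s

Momentum is a vector; the scattered photon's direction makes angle θ = 95° with the incident direction. The magnitude of the vector change Δp⃗ = p⃗₀ − p⃗' is found from the law of cosines:
|Δp⃗|² = p₀² + p'² − 2p₀p'cos θ
|Δp⃗|² = (1.0273e-23)² + (9.8694e-24)² − 2·1.0273e-23·9.8694e-24·cos(95°)
|Δp⃗| = 1.4853e-23 kg·m/s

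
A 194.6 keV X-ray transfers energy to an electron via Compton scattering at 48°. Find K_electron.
21.7762 keV

By energy conservation: K_e = E_initial - E_final

First find the scattered photon energy:
Initial wavelength: λ = hc/E = 6.3712 pm
Compton shift: Δλ = λ_C(1 - cos(48°)) = 0.8028 pm
Final wavelength: λ' = 6.3712 + 0.8028 = 7.1740 pm
Final photon energy: E' = hc/λ' = 172.8238 keV

Electron kinetic energy:
K_e = E - E' = 194.6000 - 172.8238 = 21.7762 keV

(Intermediate values are shown rounded; full precision is carried through to the final answer.)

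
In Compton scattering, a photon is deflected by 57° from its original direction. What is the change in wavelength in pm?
1.1048 pm

Using the Compton scattering formula:
Δλ = λ_C(1 - cos θ)

where λ_C = h/(m_e·c) ≈ 2.4263 pm is the Compton wavelength of an electron.

For θ = 57°:
cos(57°) = 0.5446
1 - cos(57°) = 0.4554

Δλ = 2.4263 × 0.4554
Δλ = 1.1048 pm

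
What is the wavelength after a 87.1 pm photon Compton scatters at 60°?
88.3132 pm

Using the Compton scattering formula:
λ' = λ + Δλ = λ + λ_C(1 - cos θ)

Given:
- Initial wavelength λ = 87.1 pm
- Scattering angle θ = 60°
- Compton wavelength λ_C ≈ 2.4263 pm

Calculate the shift:
Δλ = 2.4263 × (1 - cos(60°))
Δλ = 2.4263 × 0.5000
Δλ = 1.2132 pm

Final wavelength:
λ' = 87.1 + 1.2132 = 88.3132 pm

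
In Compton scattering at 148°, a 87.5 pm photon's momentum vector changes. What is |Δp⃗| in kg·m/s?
1.4204e-23 kg·m/s

Photon momentum magnitude is p = h/λ.

Initial momentum:
p₀ = h/λ = 6.6261e-34/8.7500e-11 = 7.5727e-24 kg·m/s

After scattering:
λ' = λ + Δλ = 87.5 + 4.4839 = 91.9839 pm
p' = h/λ' = 6.6261e-34/9.1984e-11 = 7.2035e-24 kg·m/s

Momentum is a vector; the scattered photon's direction makes angle θ = 148° with the incident direction. The magnitude of the vector change Δp⃗ = p⃗₀ − p⃗' is found from the law of cosines:
|Δp⃗|² = p₀² + p'² − 2p₀p'cos θ
|Δp⃗|² = (7.5727e-24)² + (7.2035e-24)² − 2·7.5727e-24·7.2035e-24·cos(148°)
|Δp⃗| = 1.4204e-23 kg·m/s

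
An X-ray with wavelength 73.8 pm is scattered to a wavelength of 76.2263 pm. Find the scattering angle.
90.00°

First find the wavelength shift:
Δλ = λ' - λ = 76.2263 - 73.8 = 2.4263 pm

Using Δλ = λ_C(1 - cos θ), with λ_C = h/(m_e·c) ≈ 2.42631024 pm:
cos θ = 1 - Δλ/λ_C
cos θ = 1 - 2.4263/2.42631024
cos θ = 0.000004

θ = arccos(0.000004)
θ = 90.00°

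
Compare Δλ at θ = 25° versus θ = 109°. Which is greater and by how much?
109° produces the larger shift by a factor of 14.148

Calculate both shifts using Δλ = λ_C(1 - cos θ):

For θ₁ = 25°:
Δλ₁ = 2.4263 × (1 - cos(25°))
Δλ₁ = 2.4263 × 0.0937
Δλ₁ = 0.2273 pm

For θ₂ = 109°:
Δλ₂ = 2.4263 × (1 - cos(109°))
Δλ₂ = 2.4263 × 1.3256
Δλ₂ = 3.2162 pm

The 109° angle produces the larger shift.
Ratio: 3.2162/0.2273 = 14.148

(Intermediate values are shown rounded; full precision is carried through to the final answer.)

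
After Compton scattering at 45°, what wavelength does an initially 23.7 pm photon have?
24.4106 pm

Using the Compton formula: λ' = λ + λ_C(1 − cos θ)

For θ = 45°, cos θ = √2/2 (exact) ≈ 0.7071, so:
1 − cos 45° = 1 − (√2/2) ≈ 0.2929

Δλ = λ_C × 0.2929 = 2.4263 × 0.2929 = 0.7106 pm

λ' = 23.7 + 0.7106 = 24.4106 pm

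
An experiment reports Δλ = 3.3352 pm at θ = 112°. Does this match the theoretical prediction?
Yes, consistent

Calculate the expected shift for θ = 112°:

Δλ_expected = λ_C(1 - cos(112°))
Δλ_expected = 2.4263 × (1 - cos(112°))
Δλ_expected = 2.4263 × 1.3746
Δλ_expected = 3.3352 pm

Given shift: 3.3352 pm
Expected shift: 3.3352 pm
Difference: 0.0000 pm

The values match. This is consistent with Compton scattering at the stated angle.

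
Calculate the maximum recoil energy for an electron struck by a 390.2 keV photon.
235.8002 keV

Maximum energy transfer occurs at θ = 180° (backscattering).

Initial photon: E₀ = 390.2 keV → λ₀ = 3.1775 pm

Maximum Compton shift (at 180°):
Δλ_max = 2λ_C = 2 × 2.4263 = 4.8526 pm

Final wavelength:
λ' = 3.1775 + 4.8526 = 8.0301 pm

Minimum photon energy (maximum energy to electron):
E'_min = hc/λ' = 154.3998 keV

Maximum electron kinetic energy:
K_max = E₀ - E'_min = 390.2000 - 154.3998 = 235.8002 keV

(Intermediate values are shown rounded; full precision is carried through to the final answer.)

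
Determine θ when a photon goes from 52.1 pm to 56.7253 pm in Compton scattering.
155.00°

First find the wavelength shift:
Δλ = λ' - λ = 56.7253 - 52.1 = 4.6253 pm

Using Δλ = λ_C(1 - cos θ), with λ_C = h/(m_e·c) ≈ 2.42631024 pm:
cos θ = 1 - Δλ/λ_C
cos θ = 1 - 4.6253/2.42631024
cos θ = -0.906310

θ = arccos(-0.906310)
θ = 155.00°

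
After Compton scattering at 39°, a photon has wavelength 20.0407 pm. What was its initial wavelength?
19.5000 pm

From λ' = λ + Δλ, we have λ = λ' - Δλ

First calculate the Compton shift:
Δλ = λ_C(1 - cos θ)
Δλ = 2.4263 × (1 - cos(39°))
Δλ = 2.4263 × 0.2229
Δλ = 0.5407 pm

Initial wavelength:
λ = λ' - Δλ
λ = 20.0407 - 0.5407
λ = 19.5000 pm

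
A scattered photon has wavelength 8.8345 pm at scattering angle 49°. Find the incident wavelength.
8.0000 pm

From λ' = λ + Δλ, we have λ = λ' - Δλ

First calculate the Compton shift:
Δλ = λ_C(1 - cos θ)
Δλ = 2.4263 × (1 - cos(49°))
Δλ = 2.4263 × 0.3439
Δλ = 0.8345 pm

Initial wavelength:
λ = λ' - Δλ
λ = 8.8345 - 0.8345
λ = 8.0000 pm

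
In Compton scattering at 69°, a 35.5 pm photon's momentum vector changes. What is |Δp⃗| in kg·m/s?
2.0710e-23 kg·m/s

Photon momentum magnitude is p = h/λ.

Initial momentum:
p₀ = h/λ = 6.6261e-34/3.5500e-11 = 1.8665e-23 kg·m/s

After scattering:
λ' = λ + Δλ = 35.5 + 1.5568 = 37.0568 pm
p' = h/λ' = 6.6261e-34/3.7057e-11 = 1.7881e-23 kg·m/s

Momentum is a vector; the scattered photon's direction makes angle θ = 69° with the incident direction. The magnitude of the vector change Δp⃗ = p⃗₀ − p⃗' is found from the law of cosines:
|Δp⃗|² = p₀² + p'² − 2p₀p'cos θ
|Δp⃗|² = (1.8665e-23)² + (1.7881e-23)² − 2·1.8665e-23·1.7881e-23·cos(69°)
|Δp⃗| = 2.0710e-23 kg·m/s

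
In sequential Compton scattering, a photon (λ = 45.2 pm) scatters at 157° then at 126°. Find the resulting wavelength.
53.7122 pm

Apply Compton shift twice:

First scattering at θ₁ = 157°:
Δλ₁ = λ_C(1 - cos(157°))
Δλ₁ = 2.4263 × 1.9205
Δλ₁ = 4.6597 pm

After first scattering:
λ₁ = 45.2 + 4.6597 = 49.8597 pm

Second scattering at θ₂ = 126°:
Δλ₂ = λ_C(1 - cos(126°))
Δλ₂ = 2.4263 × 1.5878
Δλ₂ = 3.8525 pm

Final wavelength:
λ₂ = 49.8597 + 3.8525 = 53.7122 pm

Total shift: Δλ_total = 4.6597 + 3.8525 = 8.5122 pm

(Intermediate values are shown rounded; full precision is carried through to the final answer.)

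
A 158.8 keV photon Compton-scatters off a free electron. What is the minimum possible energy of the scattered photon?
97.9323 keV (at θ = 180°)

The scattered photon has minimum energy when its wavelength is maximum, i.e., when the Compton shift Δλ = λ_C(1 − cos θ) is maximum. This occurs at θ = 180° (backscattering), giving Δλ_max = 2λ_C = 4.8526 pm.

Initial wavelength: λ₀ = hc/E₀ = 7.8076 pm
Maximum final wavelength: λ'_max = λ₀ + 2λ_C = 7.8076 + 4.8526 = 12.6602 pm
Minimum final energy: E'_min = hc/λ'_max = 97.9323 keV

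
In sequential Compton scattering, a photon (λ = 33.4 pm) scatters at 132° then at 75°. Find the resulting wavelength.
39.2482 pm

Apply Compton shift twice:

First scattering at θ₁ = 132°:
Δλ₁ = λ_C(1 - cos(132°))
Δλ₁ = 2.4263 × 1.6691
Δλ₁ = 4.0498 pm

After first scattering:
λ₁ = 33.4 + 4.0498 = 37.4498 pm

Second scattering at θ₂ = 75°:
Δλ₂ = λ_C(1 - cos(75°))
Δλ₂ = 2.4263 × 0.7412
Δλ₂ = 1.7983 pm

Final wavelength:
λ₂ = 37.4498 + 1.7983 = 39.2482 pm

Total shift: Δλ_total = 4.0498 + 1.7983 = 5.8482 pm

(Intermediate values are shown rounded; full precision is carried through to the final answer.)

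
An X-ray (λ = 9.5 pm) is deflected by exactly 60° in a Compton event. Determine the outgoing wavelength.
10.7132 pm

Using the Compton formula: λ' = λ + λ_C(1 − cos θ)

For θ = 60°, cos θ = 1/2 (exact) = 0.5000, so:
1 − cos 60° = 1 − (1/2) = 0.5000

Δλ = λ_C × 0.5000 = 2.4263 × 0.5000 = 1.2132 pm

λ' = 9.5 + 1.2132 = 10.7132 pm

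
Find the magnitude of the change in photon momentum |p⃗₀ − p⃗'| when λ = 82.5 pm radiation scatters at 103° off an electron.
1.2354e-23 kg·m/s

Photon momentum magnitude is p = h/λ.

Initial momentum:
p₀ = h/λ = 6.6261e-34/8.2500e-11 = 8.0316e-24 kg·m/s

After scattering:
λ' = λ + Δλ = 82.5 + 2.9721 = 85.4721 pm
p' = h/λ' = 6.6261e-34/8.5472e-11 = 7.7523e-24 kg·m/s

Momentum is a vector; the scattered photon's direction makes angle θ = 103° with the incident direction. The magnitude of the vector change Δp⃗ = p⃗₀ − p⃗' is found from the law of cosines:
|Δp⃗|² = p₀² + p'² − 2p₀p'cos θ
|Δp⃗|² = (8.0316e-24)² + (7.7523e-24)² − 2·8.0316e-24·7.7523e-24·cos(103°)
|Δp⃗| = 1.2354e-23 kg·m/s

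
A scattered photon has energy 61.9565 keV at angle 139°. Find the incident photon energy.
78.7000 keV

Convert final energy to wavelength (hc ≈ 1239.842 keV·pm):
λ' = hc/E' = 1239.842 / 61.9565 = 20.0115 pm

Calculate the Compton shift:
Δλ = λ_C(1 - cos(139°))
Δλ = 2.4263 × (1 - cos(139°))
Δλ = 4.2575 pm

Initial wavelength:
λ = λ' - Δλ = 20.0115 - 4.2575 = 15.7540 pm

Initial energy:
E = hc/λ = 1239.842 / 15.7540 = 78.7000 keV

(Intermediate values are shown rounded; full precision is carried through to the final answer.)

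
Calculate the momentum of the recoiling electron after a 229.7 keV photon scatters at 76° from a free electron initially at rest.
1.3422e-22 kg·m/s

The electron is initially at rest, so by conservation of momentum:
p⃗_e = p⃗₀ − p⃗'  (incident photon momentum minus scattered photon momentum)

Photon momentum magnitudes (p = h/λ = E/c):
λ₀ = hc/E₀ = 5.3977 pm → p₀ = h/λ₀ = 1.2276e-22 kg·m/s
Δλ = λ_C(1 − cos 76°) = 1.8393 pm
λ' = 7.2370 pm → p' = h/λ' = 9.1558e-23 kg·m/s

The scattered photon makes angle θ = 76° with the incident direction, so by the law of cosines:
|p⃗_e|² = p₀² + p'² − 2p₀p'cos θ
|p⃗_e|² = (1.2276e-22)² + (9.1558e-23)² − 2·1.2276e-22·9.1558e-23·cos(76°)
|p⃗_e| = 1.3422e-22 kg·m/s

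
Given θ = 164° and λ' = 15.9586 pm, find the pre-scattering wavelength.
11.2000 pm

From λ' = λ + Δλ, we have λ = λ' - Δλ

First calculate the Compton shift:
Δλ = λ_C(1 - cos θ)
Δλ = 2.4263 × (1 - cos(164°))
Δλ = 2.4263 × 1.9613
Δλ = 4.7586 pm

Initial wavelength:
λ = λ' - Δλ
λ = 15.9586 - 4.7586
λ = 11.2000 pm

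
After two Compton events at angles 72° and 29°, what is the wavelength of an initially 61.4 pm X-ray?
63.3808 pm

Apply Compton shift twice:

First scattering at θ₁ = 72°:
Δλ₁ = λ_C(1 - cos(72°))
Δλ₁ = 2.4263 × 0.6910
Δλ₁ = 1.6765 pm

After first scattering:
λ₁ = 61.4 + 1.6765 = 63.0765 pm

Second scattering at θ₂ = 29°:
Δλ₂ = λ_C(1 - cos(29°))
Δλ₂ = 2.4263 × 0.1254
Δλ₂ = 0.3042 pm

Final wavelength:
λ₂ = 63.0765 + 0.3042 = 63.3808 pm

Total shift: Δλ_total = 1.6765 + 0.3042 = 1.9808 pm

(Intermediate values are shown rounded; full precision is carried through to the final answer.)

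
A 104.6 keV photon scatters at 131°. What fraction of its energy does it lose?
0.2532 (or 25.32%)

Calculate initial and final photon energies:

Initial: E₀ = 104.6 keV → λ₀ = 11.8532 pm
Compton shift: Δλ = 4.0181 pm
Final wavelength: λ' = 15.8713 pm
Final energy: E' = 78.1186 keV

Fractional energy loss:
(E₀ - E')/E₀ = (104.6000 - 78.1186)/104.6000
= 26.4814/104.6000
= 0.2532
= 25.32%

(Intermediate values are shown rounded; full precision is carried through to the final answer.)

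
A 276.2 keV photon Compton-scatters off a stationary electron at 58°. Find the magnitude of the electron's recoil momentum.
1.3126e-22 kg·m/s

The electron is initially at rest, so by conservation of momentum:
p⃗_e = p⃗₀ − p⃗'  (incident photon momentum minus scattered photon momentum)

Photon momentum magnitudes (p = h/λ = E/c):
λ₀ = hc/E₀ = 4.4889 pm → p₀ = h/λ₀ = 1.4761e-22 kg·m/s
Δλ = λ_C(1 − cos 58°) = 1.1406 pm
λ' = 5.6295 pm → p' = h/λ' = 1.1770e-22 kg·m/s

The scattered photon makes angle θ = 58° with the incident direction, so by the law of cosines:
|p⃗_e|² = p₀² + p'² − 2p₀p'cos θ
|p⃗_e|² = (1.4761e-22)² + (1.1770e-22)² − 2·1.4761e-22·1.1770e-22·cos(58°)
|p⃗_e| = 1.3126e-22 kg·m/s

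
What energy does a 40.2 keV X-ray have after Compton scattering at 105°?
36.5777 keV

First convert energy to wavelength:
λ = hc/E, with hc ≈ 1239.842 keV·pm (i.e. 1239.842 eV·nm)

For E = 40.2 keV = 40200 eV:
λ = 1239.842 keV·pm / 40.2 keV
λ = 30.8418 pm

Calculate the Compton shift:
Δλ = λ_C(1 - cos(105°)) = 2.4263 × 1.2588
Δλ = 3.0543 pm

Final wavelength:
λ' = 30.8418 + 3.0543 = 33.8961 pm

Final energy:
E' = hc/λ' = 1239.842 / 33.8961 = 36.5777 keV

(Intermediate values are shown rounded; full precision is carried through to the final answer.)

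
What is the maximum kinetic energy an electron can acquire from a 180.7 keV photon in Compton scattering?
74.8568 keV

Maximum energy transfer occurs at θ = 180° (backscattering).

Initial photon: E₀ = 180.7 keV → λ₀ = 6.8613 pm

Maximum Compton shift (at 180°):
Δλ_max = 2λ_C = 2 × 2.4263 = 4.8526 pm

Final wavelength:
λ' = 6.8613 + 4.8526 = 11.7139 pm

Minimum photon energy (maximum energy to electron):
E'_min = hc/λ' = 105.8432 keV

Maximum electron kinetic energy:
K_max = E₀ - E'_min = 180.7000 - 105.8432 = 74.8568 keV

(Intermediate values are shown rounded; full precision is carried through to the final answer.)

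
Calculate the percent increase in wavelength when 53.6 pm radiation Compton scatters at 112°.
6.2224%

Calculate the Compton shift:
Δλ = λ_C(1 - cos(112°))
Δλ = 2.4263 × (1 - cos(112°))
Δλ = 2.4263 × 1.3746
Δλ = 3.3352 pm

Percentage change:
(Δλ/λ₀) × 100 = (3.3352/53.6) × 100
= 6.2224%

(Intermediate values are shown rounded; full precision is carried through to the final answer.)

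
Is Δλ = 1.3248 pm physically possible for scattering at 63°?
Yes, consistent

Calculate the expected shift for θ = 63°:

Δλ_expected = λ_C(1 - cos(63°))
Δλ_expected = 2.4263 × (1 - cos(63°))
Δλ_expected = 2.4263 × 0.5460
Δλ_expected = 1.3248 pm

Given shift: 1.3248 pm
Expected shift: 1.3248 pm
Difference: 0.0000 pm

The values match. This is consistent with Compton scattering at the stated angle.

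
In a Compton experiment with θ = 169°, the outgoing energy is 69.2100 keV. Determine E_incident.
94.5999 keV

Convert final energy to wavelength (hc ≈ 1239.842 keV·pm):
λ' = hc/E' = 1239.842 / 69.2100 = 17.9142 pm

Calculate the Compton shift:
Δλ = λ_C(1 - cos(169°))
Δλ = 2.4263 × (1 - cos(169°))
Δλ = 4.8080 pm

Initial wavelength:
λ = λ' - Δλ = 17.9142 - 4.8080 = 13.1062 pm

Initial energy:
E = hc/λ = 1239.842 / 13.1062 = 94.5999 keV

(Intermediate values are shown rounded; full precision is carried through to the final answer.)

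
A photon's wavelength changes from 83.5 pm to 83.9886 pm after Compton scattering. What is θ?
37.00°

First find the wavelength shift:
Δλ = λ' - λ = 83.9886 - 83.5 = 0.4886 pm

Using Δλ = λ_C(1 - cos θ), with λ_C = h/(m_e·c) ≈ 2.42631024 pm:
cos θ = 1 - Δλ/λ_C
cos θ = 1 - 0.4886/2.42631024
cos θ = 0.798624

θ = arccos(0.798624)
θ = 37.00°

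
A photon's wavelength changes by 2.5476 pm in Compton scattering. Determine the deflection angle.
92.87°

From the Compton formula Δλ = λ_C(1 - cos θ), we can solve for θ:

cos θ = 1 - Δλ/λ_C

Given:
- Δλ = 2.5476 pm
- λ_C = h/(m_e·c) ≈ 2.42631024 pm

cos θ = 1 - 2.5476/2.42631024
cos θ = 1 - 1.049989
cos θ = -0.049989

θ = arccos(-0.049989)
θ = 92.87°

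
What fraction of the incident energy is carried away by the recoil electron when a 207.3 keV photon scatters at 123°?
0.3852 (or 38.52%)

Calculate initial and final photon energies:

Initial: E₀ = 207.3 keV → λ₀ = 5.9809 pm
Compton shift: Δλ = 3.7478 pm
Final wavelength: λ' = 9.7287 pm
Final energy: E' = 127.4419 keV

Fractional energy loss:
(E₀ - E')/E₀ = (207.3000 - 127.4419)/207.3000
= 79.8581/207.3000
= 0.3852
= 38.52%

(Intermediate values are shown rounded; full precision is carried through to the final answer.)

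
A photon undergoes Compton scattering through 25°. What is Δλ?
0.2273 pm

Using the Compton scattering formula:
Δλ = λ_C(1 - cos θ)

where λ_C = h/(m_e·c) ≈ 2.4263 pm is the Compton wavelength of an electron.

For θ = 25°:
cos(25°) = 0.9063
1 - cos(25°) = 0.0937

Δλ = 2.4263 × 0.0937
Δλ = 0.2273 pm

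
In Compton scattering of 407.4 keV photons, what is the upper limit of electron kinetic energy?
250.3770 keV

Maximum energy transfer occurs at θ = 180° (backscattering).

Initial photon: E₀ = 407.4 keV → λ₀ = 3.0433 pm

Maximum Compton shift (at 180°):
Δλ_max = 2λ_C = 2 × 2.4263 = 4.8526 pm

Final wavelength:
λ' = 3.0433 + 4.8526 = 7.8959 pm

Minimum photon energy (maximum energy to electron):
E'_min = hc/λ' = 157.0230 keV

Maximum electron kinetic energy:
K_max = E₀ - E'_min = 407.4000 - 157.0230 = 250.3770 keV

(Intermediate values are shown rounded; full precision is carried through to the final answer.)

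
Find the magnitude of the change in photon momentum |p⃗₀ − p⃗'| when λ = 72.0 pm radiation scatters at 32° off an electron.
5.0606e-24 kg·m/s

Photon momentum magnitude is p = h/λ.

Initial momentum:
p₀ = h/λ = 6.6261e-34/7.2000e-11 = 9.2029e-24 kg·m/s

After scattering:
λ' = λ + Δλ = 72.0 + 0.3687 = 72.3687 pm
p' = h/λ' = 6.6261e-34/7.2369e-11 = 9.1560e-24 kg·m/s

Momentum is a vector; the scattered photon's direction makes angle θ = 32° with the incident direction. The magnitude of the vector change Δp⃗ = p⃗₀ − p⃗' is found from the law of cosines:
|Δp⃗|² = p₀² + p'² − 2p₀p'cos θ
|Δp⃗|² = (9.2029e-24)² + (9.1560e-24)² − 2·9.2029e-24·9.1560e-24·cos(32°)
|Δp⃗| = 5.0606e-24 kg·m/s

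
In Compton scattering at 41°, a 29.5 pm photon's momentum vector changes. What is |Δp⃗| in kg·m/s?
1.5582e-23 kg·m/s

Photon momentum magnitude is p = h/λ.

Initial momentum:
p₀ = h/λ = 6.6261e-34/2.9500e-11 = 2.2461e-23 kg·m/s

After scattering:
λ' = λ + Δλ = 29.5 + 0.5952 = 30.0952 pm
p' = h/λ' = 6.6261e-34/3.0095e-11 = 2.2017e-23 kg·m/s

Momentum is a vector; the scattered photon's direction makes angle θ = 41° with the incident direction. The magnitude of the vector change Δp⃗ = p⃗₀ − p⃗' is found from the law of cosines:
|Δp⃗|² = p₀² + p'² − 2p₀p'cos θ
|Δp⃗|² = (2.2461e-23)² + (2.2017e-23)² − 2·2.2461e-23·2.2017e-23·cos(41°)
|Δp⃗| = 1.5582e-23 kg·m/s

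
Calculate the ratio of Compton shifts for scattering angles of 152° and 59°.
152° produces the larger shift by a factor of 3.883

Calculate both shifts using Δλ = λ_C(1 - cos θ):

For θ₁ = 59°:
Δλ₁ = 2.4263 × (1 - cos(59°))
Δλ₁ = 2.4263 × 0.4850
Δλ₁ = 1.1767 pm

For θ₂ = 152°:
Δλ₂ = 2.4263 × (1 - cos(152°))
Δλ₂ = 2.4263 × 1.8829
Δλ₂ = 4.5686 pm

The 152° angle produces the larger shift.
Ratio: 4.5686/1.1767 = 3.883

(Intermediate values are shown rounded; full precision is carried through to the final answer.)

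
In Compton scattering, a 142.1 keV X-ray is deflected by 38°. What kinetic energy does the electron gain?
7.9105 keV

By energy conservation: K_e = E_initial - E_final

First find the scattered photon energy:
Initial wavelength: λ = hc/E = 8.7251 pm
Compton shift: Δλ = λ_C(1 - cos(38°)) = 0.5144 pm
Final wavelength: λ' = 8.7251 + 0.5144 = 9.2395 pm
Final photon energy: E' = hc/λ' = 134.1895 keV

Electron kinetic energy:
K_e = E - E' = 142.1000 - 134.1895 = 7.9105 keV

(Intermediate values are shown rounded; full precision is carried through to the final answer.)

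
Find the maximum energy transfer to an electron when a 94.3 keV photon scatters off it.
25.4217 keV

Maximum energy transfer occurs at θ = 180° (backscattering).

Initial photon: E₀ = 94.3 keV → λ₀ = 13.1478 pm

Maximum Compton shift (at 180°):
Δλ_max = 2λ_C = 2 × 2.4263 = 4.8526 pm

Final wavelength:
λ' = 13.1478 + 4.8526 = 18.0005 pm

Minimum photon energy (maximum energy to electron):
E'_min = hc/λ' = 68.8783 keV

Maximum electron kinetic energy:
K_max = E₀ - E'_min = 94.3000 - 68.8783 = 25.4217 keV

(Intermediate values are shown rounded; full precision is carried through to the final answer.)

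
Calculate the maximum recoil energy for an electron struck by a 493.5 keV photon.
325.1568 keV

Maximum energy transfer occurs at θ = 180° (backscattering).

Initial photon: E₀ = 493.5 keV → λ₀ = 2.5123 pm

Maximum Compton shift (at 180°):
Δλ_max = 2λ_C = 2 × 2.4263 = 4.8526 pm

Final wavelength:
λ' = 2.5123 + 4.8526 = 7.3650 pm

Minimum photon energy (maximum energy to electron):
E'_min = hc/λ' = 168.3432 keV

Maximum electron kinetic energy:
K_max = E₀ - E'_min = 493.5000 - 168.3432 = 325.1568 keV

(Intermediate values are shown rounded; full precision is carried through to the final answer.)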